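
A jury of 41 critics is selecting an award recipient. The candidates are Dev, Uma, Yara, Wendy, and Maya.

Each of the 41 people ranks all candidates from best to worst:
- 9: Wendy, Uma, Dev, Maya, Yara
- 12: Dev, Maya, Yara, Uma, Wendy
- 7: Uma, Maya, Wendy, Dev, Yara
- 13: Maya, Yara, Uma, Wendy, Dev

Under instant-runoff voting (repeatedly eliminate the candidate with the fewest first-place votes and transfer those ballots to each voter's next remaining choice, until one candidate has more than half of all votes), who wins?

Dev

Round 1: Dev 12, Uma 7, Yara 0, Wendy 9, Maya 13. Yara eliminated.
Round 2: Dev 12, Uma 7, Wendy 9, Maya 13. Uma eliminated.
Round 3: Dev 12, Wendy 9, Maya 20. Wendy eliminated.
Round 4: Dev 21, Maya 20. Dev has a majority (≥21).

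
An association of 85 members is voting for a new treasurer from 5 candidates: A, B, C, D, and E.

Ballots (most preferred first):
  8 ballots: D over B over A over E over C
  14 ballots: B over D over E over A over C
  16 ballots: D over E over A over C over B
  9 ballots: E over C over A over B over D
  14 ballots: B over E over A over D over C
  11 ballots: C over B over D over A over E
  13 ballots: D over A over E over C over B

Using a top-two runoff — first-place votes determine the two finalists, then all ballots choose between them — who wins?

Round 1 first-place votes: A 0, B 28, C 11, D 37, E 9. D and B advance.
Runoff: D is ranked above B on 37 ballots, B above D on 48.

B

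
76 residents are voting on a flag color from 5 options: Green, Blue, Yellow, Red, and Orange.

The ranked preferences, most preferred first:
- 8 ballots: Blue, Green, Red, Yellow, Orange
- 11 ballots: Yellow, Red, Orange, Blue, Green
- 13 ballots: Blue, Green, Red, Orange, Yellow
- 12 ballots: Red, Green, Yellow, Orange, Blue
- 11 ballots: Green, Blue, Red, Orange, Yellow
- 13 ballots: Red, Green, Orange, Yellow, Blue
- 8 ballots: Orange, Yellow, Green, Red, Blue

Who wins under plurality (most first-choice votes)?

First-place votes: Green 11, Blue 21, Yellow 11, Red 25, Orange 8.

Red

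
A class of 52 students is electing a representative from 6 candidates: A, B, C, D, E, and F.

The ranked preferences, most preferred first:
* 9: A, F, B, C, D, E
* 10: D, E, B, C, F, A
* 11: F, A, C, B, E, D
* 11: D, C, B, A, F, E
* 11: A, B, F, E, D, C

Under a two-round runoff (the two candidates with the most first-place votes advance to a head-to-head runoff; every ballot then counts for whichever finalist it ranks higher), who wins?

Round 1 first-place votes: A 20, B 0, C 0, D 21, E 0, F 11. D and A advance.
Runoff: D is ranked above A on 21 ballots, A above D on 31.

A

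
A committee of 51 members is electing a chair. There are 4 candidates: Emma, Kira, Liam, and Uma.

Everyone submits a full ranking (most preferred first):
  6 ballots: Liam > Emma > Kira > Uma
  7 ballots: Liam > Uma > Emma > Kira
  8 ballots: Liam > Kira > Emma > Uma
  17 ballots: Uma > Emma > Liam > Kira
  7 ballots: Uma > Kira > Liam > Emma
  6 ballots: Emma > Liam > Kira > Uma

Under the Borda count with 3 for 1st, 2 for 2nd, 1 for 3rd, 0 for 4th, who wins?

Emma: 6×2 + 7×1 + 8×1 + 17×2 + 7×0 + 6×3 = 79
Kira: 6×1 + 7×0 + 8×2 + 17×0 + 7×2 + 6×1 = 42
Liam: 6×3 + 7×3 + 8×3 + 17×1 + 7×1 + 6×2 = 99
Uma: 6×0 + 7×2 + 8×0 + 17×3 + 7×3 + 6×0 = 86

Liam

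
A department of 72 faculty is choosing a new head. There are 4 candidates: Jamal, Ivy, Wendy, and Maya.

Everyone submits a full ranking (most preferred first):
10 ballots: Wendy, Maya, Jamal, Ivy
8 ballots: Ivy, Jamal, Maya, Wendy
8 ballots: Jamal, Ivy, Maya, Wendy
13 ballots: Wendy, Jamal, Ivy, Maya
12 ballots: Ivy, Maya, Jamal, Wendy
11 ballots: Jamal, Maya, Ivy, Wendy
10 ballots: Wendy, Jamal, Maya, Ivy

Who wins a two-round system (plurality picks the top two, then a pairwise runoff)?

Ivy

Round 1 first-place votes: Jamal 19, Ivy 20, Wendy 33, Maya 0. Wendy and Ivy advance.
Runoff: Wendy is ranked above Ivy on 33 ballots, Ivy above Wendy on 39.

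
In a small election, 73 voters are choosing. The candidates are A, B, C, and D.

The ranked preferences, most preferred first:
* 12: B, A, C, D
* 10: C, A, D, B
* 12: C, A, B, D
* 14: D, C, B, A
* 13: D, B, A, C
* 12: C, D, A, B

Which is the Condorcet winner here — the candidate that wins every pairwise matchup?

C vs A: 48–25
C vs B: 48–25
C vs D: 46–27
C beats every other candidate.

C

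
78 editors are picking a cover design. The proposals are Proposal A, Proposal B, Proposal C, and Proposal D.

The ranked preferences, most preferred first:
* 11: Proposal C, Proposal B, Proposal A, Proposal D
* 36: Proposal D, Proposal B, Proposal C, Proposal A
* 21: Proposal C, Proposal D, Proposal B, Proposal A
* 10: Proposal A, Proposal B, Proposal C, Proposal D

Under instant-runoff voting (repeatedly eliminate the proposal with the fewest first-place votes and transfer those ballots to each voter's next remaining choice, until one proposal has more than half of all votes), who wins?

Round 1: Proposal A 10, Proposal B 0, Proposal C 32, Proposal D 36. Proposal B eliminated.
Round 2: Proposal A 10, Proposal C 32, Proposal D 36. Proposal A eliminated.
Round 3: Proposal C 42, Proposal D 36. Proposal C has a majority (≥40).

Proposal C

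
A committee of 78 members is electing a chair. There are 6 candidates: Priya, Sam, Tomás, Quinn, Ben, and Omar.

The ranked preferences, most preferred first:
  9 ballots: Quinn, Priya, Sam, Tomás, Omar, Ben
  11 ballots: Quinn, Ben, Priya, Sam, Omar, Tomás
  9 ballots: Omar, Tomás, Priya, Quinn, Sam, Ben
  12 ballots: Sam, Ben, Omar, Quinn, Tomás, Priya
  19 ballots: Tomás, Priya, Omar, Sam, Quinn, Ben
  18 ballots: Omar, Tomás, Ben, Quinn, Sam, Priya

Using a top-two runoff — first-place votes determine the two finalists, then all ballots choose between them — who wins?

Round 1 first-place votes: Priya 0, Sam 12, Tomás 19, Quinn 20, Ben 0, Omar 27. Omar and Quinn advance.
Runoff: Omar is ranked above Quinn on 58 ballots, Quinn above Omar on 20.

Omar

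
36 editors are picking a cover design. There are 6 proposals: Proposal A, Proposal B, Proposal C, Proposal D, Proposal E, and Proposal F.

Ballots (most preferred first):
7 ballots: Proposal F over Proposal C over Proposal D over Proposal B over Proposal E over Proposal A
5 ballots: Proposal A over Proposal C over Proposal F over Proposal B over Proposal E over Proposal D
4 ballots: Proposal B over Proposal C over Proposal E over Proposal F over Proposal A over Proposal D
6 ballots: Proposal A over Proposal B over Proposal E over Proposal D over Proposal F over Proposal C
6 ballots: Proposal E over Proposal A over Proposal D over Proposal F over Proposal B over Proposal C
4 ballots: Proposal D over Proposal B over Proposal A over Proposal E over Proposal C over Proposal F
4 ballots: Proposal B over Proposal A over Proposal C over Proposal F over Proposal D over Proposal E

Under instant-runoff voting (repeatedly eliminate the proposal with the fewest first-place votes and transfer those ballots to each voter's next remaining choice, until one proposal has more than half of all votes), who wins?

Proposal B

Round 1: Proposal A 11, Proposal B 8, Proposal C 0, Proposal D 4, Proposal E 6, Proposal F 7. Proposal C eliminated.
Round 2: Proposal A 11, Proposal B 8, Proposal D 4, Proposal E 6, Proposal F 7. Proposal D eliminated.
Round 3: Proposal A 11, Proposal B 12, Proposal E 6, Proposal F 7. Proposal E eliminated.
Round 4: Proposal A 17, Proposal B 12, Proposal F 7. Proposal F eliminated.
Round 5: Proposal A 17, Proposal B 19. Proposal B has a majority (≥19).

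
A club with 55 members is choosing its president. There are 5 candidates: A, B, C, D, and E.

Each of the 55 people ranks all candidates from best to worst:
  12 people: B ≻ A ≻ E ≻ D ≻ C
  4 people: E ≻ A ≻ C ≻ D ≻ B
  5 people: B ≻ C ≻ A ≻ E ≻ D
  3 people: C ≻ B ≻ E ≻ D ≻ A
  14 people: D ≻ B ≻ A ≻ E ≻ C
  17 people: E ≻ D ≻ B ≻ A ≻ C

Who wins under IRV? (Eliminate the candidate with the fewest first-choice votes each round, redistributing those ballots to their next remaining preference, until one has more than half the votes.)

Round 1: A 0, B 17, C 3, D 14, E 21. A eliminated.
Round 2: B 17, C 3, D 14, E 21. C eliminated.
Round 3: B 20, D 14, E 21. D eliminated.
Round 4: B 34, E 21. B has a majority (≥28).

B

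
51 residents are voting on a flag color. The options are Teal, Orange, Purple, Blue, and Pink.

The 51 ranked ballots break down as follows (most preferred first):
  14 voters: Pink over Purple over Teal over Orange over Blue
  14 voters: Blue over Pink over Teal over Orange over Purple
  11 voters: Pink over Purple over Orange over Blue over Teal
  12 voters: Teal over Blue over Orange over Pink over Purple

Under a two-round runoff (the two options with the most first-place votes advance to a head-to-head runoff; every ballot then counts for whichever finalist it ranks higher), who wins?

Blue

Round 1 first-place votes: Teal 12, Orange 0, Purple 0, Blue 14, Pink 25. Pink and Blue advance.
Runoff: Pink is ranked above Blue on 25 ballots, Blue above Pink on 26.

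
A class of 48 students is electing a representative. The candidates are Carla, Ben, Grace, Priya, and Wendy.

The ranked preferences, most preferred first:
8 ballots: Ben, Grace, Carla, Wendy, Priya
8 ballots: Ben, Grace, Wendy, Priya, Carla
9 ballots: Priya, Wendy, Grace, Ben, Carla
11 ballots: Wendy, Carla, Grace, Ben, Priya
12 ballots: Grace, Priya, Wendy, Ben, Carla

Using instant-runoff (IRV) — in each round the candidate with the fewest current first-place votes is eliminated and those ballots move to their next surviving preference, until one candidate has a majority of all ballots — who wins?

Round 1: Carla 0, Ben 16, Grace 12, Priya 9, Wendy 11. Carla eliminated.
Round 2: Ben 16, Grace 12, Priya 9, Wendy 11. Priya eliminated.
Round 3: Ben 16, Grace 12, Wendy 20. Grace eliminated.
Round 4: Ben 16, Wendy 32. Wendy has a majority (≥25).

Wendy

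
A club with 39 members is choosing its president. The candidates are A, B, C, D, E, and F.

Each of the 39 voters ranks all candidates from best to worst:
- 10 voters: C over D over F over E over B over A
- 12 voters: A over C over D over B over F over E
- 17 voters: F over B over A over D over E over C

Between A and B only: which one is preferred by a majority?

B

A is ranked above B on 12 ballots; B above A on 27.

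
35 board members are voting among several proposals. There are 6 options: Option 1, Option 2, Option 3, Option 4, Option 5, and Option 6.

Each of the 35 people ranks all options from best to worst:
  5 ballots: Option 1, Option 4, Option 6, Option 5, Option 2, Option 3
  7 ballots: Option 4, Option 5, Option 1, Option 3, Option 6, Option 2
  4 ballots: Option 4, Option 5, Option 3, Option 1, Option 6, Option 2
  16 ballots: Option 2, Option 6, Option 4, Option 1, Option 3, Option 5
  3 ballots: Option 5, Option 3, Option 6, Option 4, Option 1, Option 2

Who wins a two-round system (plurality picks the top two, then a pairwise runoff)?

Round 1 first-place votes: Option 1 5, Option 2 16, Option 3 0, Option 4 11, Option 5 3, Option 6 0. Option 2 and Option 4 advance.
Runoff: Option 2 is ranked above Option 4 on 16 ballots, Option 4 above Option 2 on 19.

Option 4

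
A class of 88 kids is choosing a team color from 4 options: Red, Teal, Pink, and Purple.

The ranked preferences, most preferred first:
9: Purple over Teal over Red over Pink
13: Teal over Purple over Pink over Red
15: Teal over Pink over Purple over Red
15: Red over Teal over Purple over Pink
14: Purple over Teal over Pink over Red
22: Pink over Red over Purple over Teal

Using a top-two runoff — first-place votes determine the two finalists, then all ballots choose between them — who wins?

Round 1 first-place votes: Red 15, Teal 28, Pink 22, Purple 23. Teal and Purple advance.
Runoff: Teal is ranked above Purple on 43 ballots, Purple above Teal on 45.

Purple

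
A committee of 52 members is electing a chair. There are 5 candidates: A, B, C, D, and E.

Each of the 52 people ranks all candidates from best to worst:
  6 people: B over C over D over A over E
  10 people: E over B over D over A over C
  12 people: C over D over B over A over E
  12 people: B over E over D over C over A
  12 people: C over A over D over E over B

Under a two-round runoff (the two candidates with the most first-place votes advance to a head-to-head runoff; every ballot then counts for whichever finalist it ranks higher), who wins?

B

Round 1 first-place votes: A 0, B 18, C 24, D 0, E 10. C and B advance.
Runoff: C is ranked above B on 24 ballots, B above C on 28.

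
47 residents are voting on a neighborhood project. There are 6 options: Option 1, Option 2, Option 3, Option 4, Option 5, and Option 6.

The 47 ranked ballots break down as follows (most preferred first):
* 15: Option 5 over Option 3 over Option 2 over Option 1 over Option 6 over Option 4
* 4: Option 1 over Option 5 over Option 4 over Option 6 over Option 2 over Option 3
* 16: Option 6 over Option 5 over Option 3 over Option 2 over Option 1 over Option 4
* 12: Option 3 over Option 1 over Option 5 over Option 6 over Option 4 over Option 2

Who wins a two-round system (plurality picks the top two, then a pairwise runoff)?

Round 1 first-place votes: Option 1 4, Option 2 0, Option 3 12, Option 4 0, Option 5 15, Option 6 16. Option 6 and Option 5 advance.
Runoff: Option 6 is ranked above Option 5 on 16 ballots, Option 5 above Option 6 on 31.

Option 5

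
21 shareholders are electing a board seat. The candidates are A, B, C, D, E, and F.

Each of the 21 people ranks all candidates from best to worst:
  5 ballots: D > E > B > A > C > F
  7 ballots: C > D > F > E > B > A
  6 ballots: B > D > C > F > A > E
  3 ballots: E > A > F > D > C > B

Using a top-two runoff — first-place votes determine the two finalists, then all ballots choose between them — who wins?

Round 1 first-place votes: A 0, B 6, C 7, D 5, E 3, F 0. C and B advance.
Runoff: C is ranked above B on 10 ballots, B above C on 11.

B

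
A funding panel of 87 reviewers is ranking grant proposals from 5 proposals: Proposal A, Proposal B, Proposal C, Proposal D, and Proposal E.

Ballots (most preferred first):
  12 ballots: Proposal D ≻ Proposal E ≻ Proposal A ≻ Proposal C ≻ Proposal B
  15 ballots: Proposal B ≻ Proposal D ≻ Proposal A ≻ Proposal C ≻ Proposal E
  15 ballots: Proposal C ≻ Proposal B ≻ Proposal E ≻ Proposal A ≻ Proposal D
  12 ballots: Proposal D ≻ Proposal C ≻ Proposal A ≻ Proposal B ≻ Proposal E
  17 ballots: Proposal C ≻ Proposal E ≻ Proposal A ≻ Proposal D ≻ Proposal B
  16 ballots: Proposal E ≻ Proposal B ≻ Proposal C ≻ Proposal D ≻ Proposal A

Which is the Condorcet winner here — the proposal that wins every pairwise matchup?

Proposal C vs Proposal A: 60–27
Proposal C vs Proposal B: 56–31
Proposal C vs Proposal D: 48–39
Proposal C vs Proposal E: 59–28
Proposal C beats every other proposal.

Proposal C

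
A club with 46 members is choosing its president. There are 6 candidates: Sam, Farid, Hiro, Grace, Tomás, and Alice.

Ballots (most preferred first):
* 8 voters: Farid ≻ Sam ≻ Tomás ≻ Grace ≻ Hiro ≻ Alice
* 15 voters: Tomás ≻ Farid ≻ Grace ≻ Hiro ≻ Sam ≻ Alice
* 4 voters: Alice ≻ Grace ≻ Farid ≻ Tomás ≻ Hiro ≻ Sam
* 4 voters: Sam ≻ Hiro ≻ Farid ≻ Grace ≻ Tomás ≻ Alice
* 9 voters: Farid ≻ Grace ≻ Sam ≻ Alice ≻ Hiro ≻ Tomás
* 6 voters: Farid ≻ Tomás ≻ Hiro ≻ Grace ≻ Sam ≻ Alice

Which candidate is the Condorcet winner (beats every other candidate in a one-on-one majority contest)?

Farid vs Sam: 42–4
Farid vs Hiro: 42–4
Farid vs Grace: 42–4
Farid vs Tomás: 31–15
Farid vs Alice: 42–4
Farid beats every other candidate.

Farid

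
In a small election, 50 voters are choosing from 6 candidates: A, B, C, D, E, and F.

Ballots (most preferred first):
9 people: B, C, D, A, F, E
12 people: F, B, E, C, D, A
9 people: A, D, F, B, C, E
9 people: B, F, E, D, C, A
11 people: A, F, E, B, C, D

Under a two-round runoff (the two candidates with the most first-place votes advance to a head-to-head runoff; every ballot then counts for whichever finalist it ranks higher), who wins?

Round 1 first-place votes: A 20, B 18, C 0, D 0, E 0, F 12. A and B advance.
Runoff: A is ranked above B on 20 ballots, B above A on 30.

B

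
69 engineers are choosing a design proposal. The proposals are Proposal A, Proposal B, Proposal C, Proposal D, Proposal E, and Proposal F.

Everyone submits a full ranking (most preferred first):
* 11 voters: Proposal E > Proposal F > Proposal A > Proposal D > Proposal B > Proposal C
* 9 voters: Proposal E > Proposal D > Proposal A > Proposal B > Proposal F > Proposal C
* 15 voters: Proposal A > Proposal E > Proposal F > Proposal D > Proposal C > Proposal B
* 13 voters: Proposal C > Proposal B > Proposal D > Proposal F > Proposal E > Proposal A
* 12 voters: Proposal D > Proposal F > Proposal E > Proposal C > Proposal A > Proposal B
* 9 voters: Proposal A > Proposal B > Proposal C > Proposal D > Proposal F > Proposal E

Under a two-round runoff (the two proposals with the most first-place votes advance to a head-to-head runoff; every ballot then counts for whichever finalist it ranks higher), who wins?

Round 1 first-place votes: Proposal A 24, Proposal B 0, Proposal C 13, Proposal D 12, Proposal E 20, Proposal F 0. Proposal A and Proposal E advance.
Runoff: Proposal A is ranked above Proposal E on 24 ballots, Proposal E above Proposal A on 45.

Proposal E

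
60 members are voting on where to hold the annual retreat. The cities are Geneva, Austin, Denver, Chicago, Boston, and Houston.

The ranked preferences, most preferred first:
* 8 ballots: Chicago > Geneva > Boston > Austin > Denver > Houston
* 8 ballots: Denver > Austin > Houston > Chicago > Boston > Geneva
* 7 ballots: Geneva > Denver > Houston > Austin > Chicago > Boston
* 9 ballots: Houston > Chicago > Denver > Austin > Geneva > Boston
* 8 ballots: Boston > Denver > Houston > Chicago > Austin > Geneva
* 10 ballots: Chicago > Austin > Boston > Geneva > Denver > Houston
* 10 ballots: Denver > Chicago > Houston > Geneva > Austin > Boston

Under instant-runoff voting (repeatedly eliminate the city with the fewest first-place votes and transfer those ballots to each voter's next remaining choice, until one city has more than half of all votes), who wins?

Round 1: Geneva 7, Austin 0, Denver 18, Chicago 18, Boston 8, Houston 9. Austin eliminated.
Round 2: Geneva 7, Denver 18, Chicago 18, Boston 8, Houston 9. Geneva eliminated.
Round 3: Denver 25, Chicago 18, Boston 8, Houston 9. Boston eliminated.
Round 4: Denver 33, Chicago 18, Houston 9. Denver has a majority (≥31).

Denver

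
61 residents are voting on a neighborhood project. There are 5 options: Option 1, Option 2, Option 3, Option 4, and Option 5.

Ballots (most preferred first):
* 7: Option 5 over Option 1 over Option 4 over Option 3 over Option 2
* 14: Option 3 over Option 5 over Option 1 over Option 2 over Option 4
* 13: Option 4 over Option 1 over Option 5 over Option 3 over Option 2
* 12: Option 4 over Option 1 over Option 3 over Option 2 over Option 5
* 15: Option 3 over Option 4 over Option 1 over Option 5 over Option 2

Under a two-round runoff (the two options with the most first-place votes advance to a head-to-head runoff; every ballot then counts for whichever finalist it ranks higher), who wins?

Option 4

Round 1 first-place votes: Option 1 0, Option 2 0, Option 3 29, Option 4 25, Option 5 7. Option 3 and Option 4 advance.
Runoff: Option 3 is ranked above Option 4 on 29 ballots, Option 4 above Option 3 on 32.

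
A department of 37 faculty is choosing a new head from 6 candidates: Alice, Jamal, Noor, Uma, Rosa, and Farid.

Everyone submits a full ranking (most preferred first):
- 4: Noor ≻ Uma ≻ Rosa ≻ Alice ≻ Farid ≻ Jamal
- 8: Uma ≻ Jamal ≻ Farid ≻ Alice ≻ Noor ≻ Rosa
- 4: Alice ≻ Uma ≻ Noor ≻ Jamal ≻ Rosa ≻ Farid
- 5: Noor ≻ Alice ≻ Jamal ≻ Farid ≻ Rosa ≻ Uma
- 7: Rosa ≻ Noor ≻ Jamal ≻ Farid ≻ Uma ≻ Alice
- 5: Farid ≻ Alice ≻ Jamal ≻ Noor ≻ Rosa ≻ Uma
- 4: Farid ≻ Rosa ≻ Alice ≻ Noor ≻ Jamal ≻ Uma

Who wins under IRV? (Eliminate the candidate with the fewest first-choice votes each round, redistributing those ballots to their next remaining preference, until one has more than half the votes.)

Noor

Round 1: Alice 4, Jamal 0, Noor 9, Uma 8, Rosa 7, Farid 9. Jamal eliminated.
Round 2: Alice 4, Noor 9, Uma 8, Rosa 7, Farid 9. Alice eliminated.
Round 3: Noor 9, Uma 12, Rosa 7, Farid 9. Rosa eliminated.
Round 4: Noor 16, Uma 12, Farid 9. Farid eliminated.
Round 5: Noor 25, Uma 12. Noor has a majority (≥19).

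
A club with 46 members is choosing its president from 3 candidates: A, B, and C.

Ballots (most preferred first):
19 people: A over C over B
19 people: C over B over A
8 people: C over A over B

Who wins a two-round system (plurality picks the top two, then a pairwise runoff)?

Round 1 first-place votes: A 19, B 0, C 27. C and A advance.
Runoff: C is ranked above A on 27 ballots, A above C on 19.

C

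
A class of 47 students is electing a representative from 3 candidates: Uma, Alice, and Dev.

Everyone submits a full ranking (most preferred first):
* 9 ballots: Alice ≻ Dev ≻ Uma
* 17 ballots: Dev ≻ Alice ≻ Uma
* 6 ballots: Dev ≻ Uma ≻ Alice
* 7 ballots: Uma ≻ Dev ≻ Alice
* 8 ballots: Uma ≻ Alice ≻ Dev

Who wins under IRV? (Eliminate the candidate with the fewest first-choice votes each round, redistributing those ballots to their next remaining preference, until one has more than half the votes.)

Dev

Round 1: Uma 15, Alice 9, Dev 23. Alice eliminated.
Round 2: Uma 15, Dev 32. Dev has a majority (≥24).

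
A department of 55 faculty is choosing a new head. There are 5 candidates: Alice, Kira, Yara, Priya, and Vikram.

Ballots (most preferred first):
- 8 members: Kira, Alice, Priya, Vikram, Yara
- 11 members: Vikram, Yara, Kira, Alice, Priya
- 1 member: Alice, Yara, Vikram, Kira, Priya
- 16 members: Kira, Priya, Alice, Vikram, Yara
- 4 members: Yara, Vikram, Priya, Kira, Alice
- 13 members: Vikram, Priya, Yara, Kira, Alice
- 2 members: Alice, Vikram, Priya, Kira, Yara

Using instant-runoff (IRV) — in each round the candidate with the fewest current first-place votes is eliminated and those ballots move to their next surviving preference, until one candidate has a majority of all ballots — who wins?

Round 1: Alice 3, Kira 24, Yara 4, Priya 0, Vikram 24. Priya eliminated.
Round 2: Alice 3, Kira 24, Yara 4, Vikram 24. Alice eliminated.
Round 3: Kira 24, Yara 5, Vikram 26. Yara eliminated.
Round 4: Kira 24, Vikram 31. Vikram has a majority (≥28).

Vikram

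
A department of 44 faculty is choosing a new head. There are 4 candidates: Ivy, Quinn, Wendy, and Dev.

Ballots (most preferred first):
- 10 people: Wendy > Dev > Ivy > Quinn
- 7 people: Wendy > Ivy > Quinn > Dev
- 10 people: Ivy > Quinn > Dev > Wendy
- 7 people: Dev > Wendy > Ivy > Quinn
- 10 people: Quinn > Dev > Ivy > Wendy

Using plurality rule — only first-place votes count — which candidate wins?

Wendy

First-place votes: Ivy 10, Quinn 10, Wendy 17, Dev 7.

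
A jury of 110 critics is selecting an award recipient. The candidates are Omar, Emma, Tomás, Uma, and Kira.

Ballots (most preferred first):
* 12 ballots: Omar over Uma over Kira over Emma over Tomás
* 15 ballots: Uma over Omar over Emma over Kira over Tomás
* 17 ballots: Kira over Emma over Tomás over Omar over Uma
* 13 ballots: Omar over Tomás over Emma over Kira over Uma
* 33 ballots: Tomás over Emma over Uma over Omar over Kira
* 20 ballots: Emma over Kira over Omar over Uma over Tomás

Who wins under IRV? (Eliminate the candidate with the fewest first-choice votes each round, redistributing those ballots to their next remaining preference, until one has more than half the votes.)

Round 1: Omar 25, Emma 20, Tomás 33, Uma 15, Kira 17. Uma eliminated.
Round 2: Omar 40, Emma 20, Tomás 33, Kira 17. Kira eliminated.
Round 3: Omar 40, Emma 37, Tomás 33. Tomás eliminated.
Round 4: Omar 40, Emma 70. Emma has a majority (≥56).

Emma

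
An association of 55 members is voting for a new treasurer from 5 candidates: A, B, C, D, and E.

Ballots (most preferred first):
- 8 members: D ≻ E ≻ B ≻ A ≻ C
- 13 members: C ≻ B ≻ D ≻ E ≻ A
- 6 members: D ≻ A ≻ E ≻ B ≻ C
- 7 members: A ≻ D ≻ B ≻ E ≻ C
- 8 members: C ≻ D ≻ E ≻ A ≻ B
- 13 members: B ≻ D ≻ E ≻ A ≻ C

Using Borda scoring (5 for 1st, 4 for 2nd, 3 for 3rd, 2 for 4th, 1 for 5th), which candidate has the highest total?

D

A: 8×2 + 13×1 + 6×4 + 7×5 + 8×2 + 13×2 = 130
B: 8×3 + 13×4 + 6×2 + 7×3 + 8×1 + 13×5 = 182
C: 8×1 + 13×5 + 6×1 + 7×1 + 8×5 + 13×1 = 139
D: 8×5 + 13×3 + 6×5 + 7×4 + 8×4 + 13×4 = 221
E: 8×4 + 13×2 + 6×3 + 7×2 + 8×3 + 13×3 = 153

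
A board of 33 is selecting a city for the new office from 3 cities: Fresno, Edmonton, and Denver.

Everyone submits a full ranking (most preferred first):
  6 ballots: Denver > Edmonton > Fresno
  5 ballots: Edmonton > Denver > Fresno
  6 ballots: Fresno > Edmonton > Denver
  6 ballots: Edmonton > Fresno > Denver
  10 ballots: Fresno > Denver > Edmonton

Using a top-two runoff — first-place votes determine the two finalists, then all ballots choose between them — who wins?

Round 1 first-place votes: Fresno 16, Edmonton 11, Denver 6. Fresno and Edmonton advance.
Runoff: Fresno is ranked above Edmonton on 16 ballots, Edmonton above Fresno on 17.

Edmonton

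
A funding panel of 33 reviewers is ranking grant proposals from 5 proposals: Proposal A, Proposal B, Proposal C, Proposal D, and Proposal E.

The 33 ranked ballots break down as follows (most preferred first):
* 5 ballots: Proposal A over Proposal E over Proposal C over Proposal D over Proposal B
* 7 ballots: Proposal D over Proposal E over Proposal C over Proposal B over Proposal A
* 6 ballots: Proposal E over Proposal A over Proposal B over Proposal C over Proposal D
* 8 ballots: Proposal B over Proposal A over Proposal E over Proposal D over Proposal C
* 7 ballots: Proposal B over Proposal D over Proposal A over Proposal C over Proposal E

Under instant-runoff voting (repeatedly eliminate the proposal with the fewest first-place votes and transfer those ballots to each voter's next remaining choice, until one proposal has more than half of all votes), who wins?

Round 1: Proposal A 5, Proposal B 15, Proposal C 0, Proposal D 7, Proposal E 6. Proposal C eliminated.
Round 2: Proposal A 5, Proposal B 15, Proposal D 7, Proposal E 6. Proposal A eliminated.
Round 3: Proposal B 15, Proposal D 7, Proposal E 11. Proposal D eliminated.
Round 4: Proposal B 15, Proposal E 18. Proposal E has a majority (≥17).

Proposal E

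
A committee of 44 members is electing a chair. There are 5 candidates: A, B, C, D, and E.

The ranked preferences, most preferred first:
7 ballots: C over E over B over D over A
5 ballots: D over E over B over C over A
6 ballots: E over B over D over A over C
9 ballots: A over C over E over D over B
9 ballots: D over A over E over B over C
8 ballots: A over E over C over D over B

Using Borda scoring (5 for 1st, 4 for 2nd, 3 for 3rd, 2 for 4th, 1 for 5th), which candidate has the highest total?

A: 7×1 + 5×1 + 6×2 + 9×5 + 9×4 + 8×5 = 145
B: 7×3 + 5×3 + 6×4 + 9×1 + 9×2 + 8×1 = 95
C: 7×5 + 5×2 + 6×1 + 9×4 + 9×1 + 8×3 = 120
D: 7×2 + 5×5 + 6×3 + 9×2 + 9×5 + 8×2 = 136
E: 7×4 + 5×4 + 6×5 + 9×3 + 9×3 + 8×4 = 164

E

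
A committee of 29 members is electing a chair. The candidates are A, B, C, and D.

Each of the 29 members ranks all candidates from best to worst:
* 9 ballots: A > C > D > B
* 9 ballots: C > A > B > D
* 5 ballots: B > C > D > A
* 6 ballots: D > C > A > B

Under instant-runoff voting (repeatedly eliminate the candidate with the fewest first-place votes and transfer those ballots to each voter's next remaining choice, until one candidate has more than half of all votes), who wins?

C

Round 1: A 9, B 5, C 9, D 6. B eliminated.
Round 2: A 9, C 14, D 6. D eliminated.
Round 3: A 9, C 20. C has a majority (≥15).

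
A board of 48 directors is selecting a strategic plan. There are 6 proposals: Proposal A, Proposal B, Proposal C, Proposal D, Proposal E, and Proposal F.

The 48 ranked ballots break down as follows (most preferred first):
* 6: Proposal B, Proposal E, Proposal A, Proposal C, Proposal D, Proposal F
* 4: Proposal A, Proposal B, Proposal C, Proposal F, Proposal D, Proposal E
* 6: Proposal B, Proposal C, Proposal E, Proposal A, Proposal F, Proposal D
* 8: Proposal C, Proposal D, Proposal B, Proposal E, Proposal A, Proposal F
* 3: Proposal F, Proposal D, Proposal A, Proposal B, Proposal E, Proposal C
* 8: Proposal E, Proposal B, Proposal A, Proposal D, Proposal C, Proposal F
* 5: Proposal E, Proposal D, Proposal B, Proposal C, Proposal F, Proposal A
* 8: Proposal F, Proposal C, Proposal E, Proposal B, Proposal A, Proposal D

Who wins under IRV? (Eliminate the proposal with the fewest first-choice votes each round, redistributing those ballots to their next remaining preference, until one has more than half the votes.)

Round 1: Proposal A 4, Proposal B 12, Proposal C 8, Proposal D 0, Proposal E 13, Proposal F 11. Proposal D eliminated.
Round 2: Proposal A 4, Proposal B 12, Proposal C 8, Proposal E 13, Proposal F 11. Proposal A eliminated.
Round 3: Proposal B 16, Proposal C 8, Proposal E 13, Proposal F 11. Proposal C eliminated.
Round 4: Proposal B 24, Proposal E 13, Proposal F 11. Proposal F eliminated.
Round 5: Proposal B 27, Proposal E 21. Proposal B has a majority (≥25).

Proposal B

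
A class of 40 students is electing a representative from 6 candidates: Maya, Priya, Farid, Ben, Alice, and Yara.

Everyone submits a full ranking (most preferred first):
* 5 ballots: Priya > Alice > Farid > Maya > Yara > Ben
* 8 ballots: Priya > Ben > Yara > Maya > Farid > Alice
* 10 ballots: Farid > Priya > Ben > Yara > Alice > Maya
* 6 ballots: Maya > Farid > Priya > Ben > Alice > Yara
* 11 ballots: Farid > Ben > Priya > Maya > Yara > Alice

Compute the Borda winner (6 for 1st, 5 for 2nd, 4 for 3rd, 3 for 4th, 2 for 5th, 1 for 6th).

Maya: 5×3 + 8×3 + 10×1 + 6×6 + 11×3 = 118
Priya: 5×6 + 8×6 + 10×5 + 6×4 + 11×4 = 196
Farid: 5×4 + 8×2 + 10×6 + 6×5 + 11×6 = 192
Ben: 5×1 + 8×5 + 10×4 + 6×3 + 11×5 = 158
Alice: 5×5 + 8×1 + 10×2 + 6×2 + 11×1 = 76
Yara: 5×2 + 8×4 + 10×3 + 6×1 + 11×2 = 100

Priya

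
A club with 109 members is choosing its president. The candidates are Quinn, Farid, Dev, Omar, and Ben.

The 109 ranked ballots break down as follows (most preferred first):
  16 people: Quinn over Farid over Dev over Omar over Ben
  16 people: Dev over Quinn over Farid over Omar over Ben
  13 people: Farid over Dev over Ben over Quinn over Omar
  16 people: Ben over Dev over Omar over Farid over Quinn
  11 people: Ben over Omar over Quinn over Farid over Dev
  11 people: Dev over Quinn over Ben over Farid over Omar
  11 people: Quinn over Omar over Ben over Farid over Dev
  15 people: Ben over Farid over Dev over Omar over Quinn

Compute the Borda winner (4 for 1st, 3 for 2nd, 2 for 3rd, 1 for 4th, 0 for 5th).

Dev

Quinn: 16×4 + 16×3 + 13×1 + 16×0 + 11×2 + 11×3 + 11×4 + 15×0 = 224
Farid: 16×3 + 16×2 + 13×4 + 16×1 + 11×1 + 11×1 + 11×1 + 15×3 = 226
Dev: 16×2 + 16×4 + 13×3 + 16×3 + 11×0 + 11×4 + 11×0 + 15×2 = 257
Omar: 16×1 + 16×1 + 13×0 + 16×2 + 11×3 + 11×0 + 11×3 + 15×1 = 145
Ben: 16×0 + 16×0 + 13×2 + 16×4 + 11×4 + 11×2 + 11×2 + 15×4 = 238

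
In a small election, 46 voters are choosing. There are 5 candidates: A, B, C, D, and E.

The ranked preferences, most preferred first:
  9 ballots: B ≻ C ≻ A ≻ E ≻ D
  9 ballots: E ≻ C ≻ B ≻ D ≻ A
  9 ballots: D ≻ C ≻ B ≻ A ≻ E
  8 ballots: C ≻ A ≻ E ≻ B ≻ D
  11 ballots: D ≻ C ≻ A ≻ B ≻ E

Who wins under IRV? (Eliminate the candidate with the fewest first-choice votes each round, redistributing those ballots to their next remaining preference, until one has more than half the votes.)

E

Round 1: A 0, B 9, C 8, D 20, E 9. A eliminated.
Round 2: B 9, C 8, D 20, E 9. C eliminated.
Round 3: B 9, D 20, E 17. B eliminated.
Round 4: D 20, E 26. E has a majority (≥24).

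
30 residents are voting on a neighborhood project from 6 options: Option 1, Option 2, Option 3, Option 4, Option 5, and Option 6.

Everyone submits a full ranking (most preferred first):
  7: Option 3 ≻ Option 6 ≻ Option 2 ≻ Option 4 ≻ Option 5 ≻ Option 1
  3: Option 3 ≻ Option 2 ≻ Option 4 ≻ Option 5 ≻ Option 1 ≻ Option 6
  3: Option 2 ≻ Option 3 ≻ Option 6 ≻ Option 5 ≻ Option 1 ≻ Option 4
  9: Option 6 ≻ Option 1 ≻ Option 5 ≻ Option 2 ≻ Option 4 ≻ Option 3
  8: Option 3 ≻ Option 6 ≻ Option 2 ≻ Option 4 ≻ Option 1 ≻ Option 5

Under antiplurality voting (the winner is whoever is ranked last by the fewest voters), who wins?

Last-place votes: Option 1 7, Option 2 0, Option 3 9, Option 4 3, Option 5 8, Option 6 3.

Option 2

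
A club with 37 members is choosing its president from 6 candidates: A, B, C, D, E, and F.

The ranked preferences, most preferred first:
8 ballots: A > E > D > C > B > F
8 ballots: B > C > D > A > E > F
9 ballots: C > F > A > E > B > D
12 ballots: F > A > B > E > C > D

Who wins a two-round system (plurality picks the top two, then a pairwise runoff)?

Round 1 first-place votes: A 8, B 8, C 9, D 0, E 0, F 12. F and C advance.
Runoff: F is ranked above C on 12 ballots, C above F on 25.

C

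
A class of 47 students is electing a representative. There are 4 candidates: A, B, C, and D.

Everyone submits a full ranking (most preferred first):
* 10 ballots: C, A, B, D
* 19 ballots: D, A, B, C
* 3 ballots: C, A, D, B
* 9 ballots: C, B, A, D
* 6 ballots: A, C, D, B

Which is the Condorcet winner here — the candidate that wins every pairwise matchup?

A

A vs B: 38–9
A vs C: 25–22
A vs D: 28–19
A beats every other candidate.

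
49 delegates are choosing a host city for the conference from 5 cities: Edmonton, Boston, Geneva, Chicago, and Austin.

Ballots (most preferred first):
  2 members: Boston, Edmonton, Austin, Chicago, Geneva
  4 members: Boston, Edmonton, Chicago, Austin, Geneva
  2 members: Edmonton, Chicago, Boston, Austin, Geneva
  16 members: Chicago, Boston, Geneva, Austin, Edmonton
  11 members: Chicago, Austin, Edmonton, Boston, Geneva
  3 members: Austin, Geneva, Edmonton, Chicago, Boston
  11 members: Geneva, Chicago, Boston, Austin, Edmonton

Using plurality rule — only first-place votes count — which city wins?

First-place votes: Edmonton 2, Boston 6, Geneva 11, Chicago 27, Austin 3.

Chicago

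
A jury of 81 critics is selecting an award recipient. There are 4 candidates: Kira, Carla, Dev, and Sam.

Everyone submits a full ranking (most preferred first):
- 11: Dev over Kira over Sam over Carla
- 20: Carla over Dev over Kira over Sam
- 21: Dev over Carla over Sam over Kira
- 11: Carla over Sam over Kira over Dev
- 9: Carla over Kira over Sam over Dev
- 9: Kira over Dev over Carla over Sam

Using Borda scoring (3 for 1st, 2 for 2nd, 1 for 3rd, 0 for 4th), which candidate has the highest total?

Kira: 11×2 + 20×1 + 21×0 + 11×1 + 9×2 + 9×3 = 98
Carla: 11×0 + 20×3 + 21×2 + 11×3 + 9×3 + 9×1 = 171
Dev: 11×3 + 20×2 + 21×3 + 11×0 + 9×0 + 9×2 = 154
Sam: 11×1 + 20×0 + 21×1 + 11×2 + 9×1 + 9×0 = 63

Carla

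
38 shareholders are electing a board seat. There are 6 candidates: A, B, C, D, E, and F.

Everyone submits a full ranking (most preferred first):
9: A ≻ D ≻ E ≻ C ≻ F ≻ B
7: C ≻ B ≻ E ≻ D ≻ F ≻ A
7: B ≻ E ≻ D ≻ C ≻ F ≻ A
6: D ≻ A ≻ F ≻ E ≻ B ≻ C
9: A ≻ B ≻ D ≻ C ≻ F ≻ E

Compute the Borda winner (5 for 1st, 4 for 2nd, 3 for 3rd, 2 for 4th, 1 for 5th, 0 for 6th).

D

A: 9×5 + 7×0 + 7×0 + 6×4 + 9×5 = 114
B: 9×0 + 7×4 + 7×5 + 6×1 + 9×4 = 105
C: 9×2 + 7×5 + 7×2 + 6×0 + 9×2 = 85
D: 9×4 + 7×2 + 7×3 + 6×5 + 9×3 = 128
E: 9×3 + 7×3 + 7×4 + 6×2 + 9×0 = 88
F: 9×1 + 7×1 + 7×1 + 6×3 + 9×1 = 50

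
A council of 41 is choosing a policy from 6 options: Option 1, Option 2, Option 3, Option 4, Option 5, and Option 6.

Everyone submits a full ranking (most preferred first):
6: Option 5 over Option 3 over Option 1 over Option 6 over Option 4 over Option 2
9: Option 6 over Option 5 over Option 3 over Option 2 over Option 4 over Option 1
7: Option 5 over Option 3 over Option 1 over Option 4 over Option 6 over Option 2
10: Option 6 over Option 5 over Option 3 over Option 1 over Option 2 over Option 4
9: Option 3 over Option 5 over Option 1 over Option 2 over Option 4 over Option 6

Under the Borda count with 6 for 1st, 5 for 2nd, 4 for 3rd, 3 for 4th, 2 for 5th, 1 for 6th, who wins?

Option 5

Option 1: 6×4 + 9×1 + 7×4 + 10×3 + 9×4 = 127
Option 2: 6×1 + 9×3 + 7×1 + 10×2 + 9×3 = 87
Option 3: 6×5 + 9×4 + 7×5 + 10×4 + 9×6 = 195
Option 4: 6×2 + 9×2 + 7×3 + 10×1 + 9×2 = 79
Option 5: 6×6 + 9×5 + 7×6 + 10×5 + 9×5 = 218
Option 6: 6×3 + 9×6 + 7×2 + 10×6 + 9×1 = 155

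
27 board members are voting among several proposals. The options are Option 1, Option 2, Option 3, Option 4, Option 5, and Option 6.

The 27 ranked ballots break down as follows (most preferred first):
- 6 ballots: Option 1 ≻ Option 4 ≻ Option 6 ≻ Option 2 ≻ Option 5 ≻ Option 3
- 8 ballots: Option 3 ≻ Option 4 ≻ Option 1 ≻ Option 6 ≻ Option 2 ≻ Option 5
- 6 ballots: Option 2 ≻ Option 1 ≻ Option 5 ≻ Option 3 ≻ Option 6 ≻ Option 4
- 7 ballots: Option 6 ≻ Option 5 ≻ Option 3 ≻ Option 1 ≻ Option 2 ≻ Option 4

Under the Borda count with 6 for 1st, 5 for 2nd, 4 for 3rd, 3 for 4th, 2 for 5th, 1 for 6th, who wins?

Option 1: 6×6 + 8×4 + 6×5 + 7×3 = 119
Option 2: 6×3 + 8×2 + 6×6 + 7×2 = 84
Option 3: 6×1 + 8×6 + 6×3 + 7×4 = 100
Option 4: 6×5 + 8×5 + 6×1 + 7×1 = 83
Option 5: 6×2 + 8×1 + 6×4 + 7×5 = 79
Option 6: 6×4 + 8×3 + 6×2 + 7×6 = 102

Option 1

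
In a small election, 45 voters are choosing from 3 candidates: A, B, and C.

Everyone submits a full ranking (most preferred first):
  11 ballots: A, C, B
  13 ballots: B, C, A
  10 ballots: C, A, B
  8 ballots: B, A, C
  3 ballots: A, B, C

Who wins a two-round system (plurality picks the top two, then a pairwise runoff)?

A

Round 1 first-place votes: A 14, B 21, C 10. B and A advance.
Runoff: B is ranked above A on 21 ballots, A above B on 24.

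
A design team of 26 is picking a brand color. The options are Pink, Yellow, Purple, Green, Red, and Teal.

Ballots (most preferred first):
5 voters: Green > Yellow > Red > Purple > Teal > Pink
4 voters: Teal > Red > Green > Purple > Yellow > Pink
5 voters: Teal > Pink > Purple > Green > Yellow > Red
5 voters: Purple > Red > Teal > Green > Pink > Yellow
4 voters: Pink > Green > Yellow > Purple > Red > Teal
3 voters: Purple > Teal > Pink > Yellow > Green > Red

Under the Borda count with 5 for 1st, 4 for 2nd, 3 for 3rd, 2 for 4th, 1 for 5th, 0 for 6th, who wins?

Purple

Pink: 5×0 + 4×0 + 5×4 + 5×1 + 4×5 + 3×3 = 54
Yellow: 5×4 + 4×1 + 5×1 + 5×0 + 4×3 + 3×2 = 47
Purple: 5×2 + 4×2 + 5×3 + 5×5 + 4×2 + 3×5 = 81
Green: 5×5 + 4×3 + 5×2 + 5×2 + 4×4 + 3×1 = 76
Red: 5×3 + 4×4 + 5×0 + 5×4 + 4×1 + 3×0 = 55
Teal: 5×1 + 4×5 + 5×5 + 5×3 + 4×0 + 3×4 = 77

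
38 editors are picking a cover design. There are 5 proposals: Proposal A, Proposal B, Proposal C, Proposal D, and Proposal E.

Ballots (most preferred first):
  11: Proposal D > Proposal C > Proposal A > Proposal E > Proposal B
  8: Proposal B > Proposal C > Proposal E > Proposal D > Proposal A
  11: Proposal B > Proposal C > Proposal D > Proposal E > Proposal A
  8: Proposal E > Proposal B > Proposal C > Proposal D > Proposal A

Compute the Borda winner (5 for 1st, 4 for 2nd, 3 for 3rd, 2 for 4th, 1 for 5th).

Proposal C

Proposal A: 11×3 + 8×1 + 11×1 + 8×1 = 60
Proposal B: 11×1 + 8×5 + 11×5 + 8×4 = 138
Proposal C: 11×4 + 8×4 + 11×4 + 8×3 = 144
Proposal D: 11×5 + 8×2 + 11×3 + 8×2 = 120
Proposal E: 11×2 + 8×3 + 11×2 + 8×5 = 108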